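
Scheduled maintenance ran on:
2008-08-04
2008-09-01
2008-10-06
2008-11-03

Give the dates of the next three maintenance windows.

All dates are Mondays, 28, 35, 28 days apart.
Specifically, the 1st Monday of each month.
1st Monday of December 2008: 2008-12-01.
January 2009 — 1st Monday is 2009-01-05.
1st Monday of February 2009: 2009-02-02.

2008-12-01, 2009-01-05, 2009-02-02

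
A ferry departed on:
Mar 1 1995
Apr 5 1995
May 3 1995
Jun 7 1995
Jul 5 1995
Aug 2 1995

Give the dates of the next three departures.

These are Wednesdays at 28- or 35-day spacing (35, 28, 35, 28, 28).
The pattern: 1st Wednesday of the month.
1st Wednesday of September 1995: Sep 6 1995.
1st Wednesday of October 1995: Oct 4 1995.
1st Wednesday of November 1995: Nov 1 1995.

Sep 6 1995, Oct 4 1995, Nov 1 1995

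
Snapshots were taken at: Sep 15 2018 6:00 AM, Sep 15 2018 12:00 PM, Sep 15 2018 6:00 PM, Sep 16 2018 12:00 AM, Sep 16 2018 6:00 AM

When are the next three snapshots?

The interval is a steady 6 hours (6, 6, 6, 6).
Sep 16 2018 6:00 AM + 6 h = Sep 16 2018 12:00 PM.
Sep 16 2018 12:00 PM + 6 h = Sep 16 2018 6:00 PM.
Sep 16 2018 6:00 PM + 6 h = Sep 17 2018 12:00 AM.

Sep 16 2018 12:00 PM, Sep 16 2018 6:00 PM, Sep 17 2018 12:00 AM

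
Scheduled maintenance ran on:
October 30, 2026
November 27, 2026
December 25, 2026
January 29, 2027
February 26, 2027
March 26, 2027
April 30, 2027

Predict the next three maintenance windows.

Every date is a Friday; gaps 28, 28, 35, 28, 28, 35 days.
Each is the last Friday of its month (at least one falls on the 29th or later, ruling out '4th Friday').
Last Friday of May 2027: May 28, 2027.
Last Friday of June 2027: June 25, 2027.
July 2027 ends with Friday July 30, 2027.

May 28, 2027; June 25, 2027; July 30, 2027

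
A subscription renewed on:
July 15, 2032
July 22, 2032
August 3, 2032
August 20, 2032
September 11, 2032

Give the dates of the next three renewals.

October 8, 2032; November 9, 2032; December 16, 2032

The spacing grows by 5 each time: 7, 12, 17, 22 days.
Next gap: 27 days. September 11, 2032 + 27 days = October 8, 2032.
Next gap: 32 days. October 8, 2032 + 32 days = November 9, 2032.
Next gap: 37 days. November 9, 2032 + 37 days = December 16, 2032.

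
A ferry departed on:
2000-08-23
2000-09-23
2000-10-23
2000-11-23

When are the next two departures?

Each date is the 23rd; the gaps (31, 30, 31) track the month lengths.
The rule is the 23rd of each month.
Next: December 2000 → 2000-12-23.
January 2001: 2001-01-23.

2000-12-23, 2001-01-23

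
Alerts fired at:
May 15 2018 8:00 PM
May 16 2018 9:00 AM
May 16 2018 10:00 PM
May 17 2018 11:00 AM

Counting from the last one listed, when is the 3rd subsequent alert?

May 19 2018 2:00 AM

Gaps: 13, 13, 13 hours — each event is 13 hours after the previous one.
May 17 2018 11:00 AM + 13 h = May 18 2018 12:00 AM.
May 18 2018 12:00 AM + 13 h = May 18 2018 1:00 PM.
May 18 2018 1:00 PM + 13 h = May 19 2018 2:00 AM.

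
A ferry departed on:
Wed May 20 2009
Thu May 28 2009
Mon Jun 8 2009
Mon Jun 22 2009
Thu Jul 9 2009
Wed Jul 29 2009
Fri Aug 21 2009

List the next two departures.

Wed Sep 16 2009, Thu Oct 15 2009

The spacing grows by 3 each time: 8, 11, 14, 17, 20, 23 days.
Next gap: 26 days. Fri Aug 21 2009 + 26 days = Wed Sep 16 2009.
Next gap: 29 days. Wed Sep 16 2009 + 29 days = Thu Oct 15 2009.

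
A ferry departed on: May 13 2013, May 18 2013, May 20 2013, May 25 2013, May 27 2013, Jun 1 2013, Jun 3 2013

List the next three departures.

Gaps: 5, 2, 5, 2, 5, 2 days — not constant, but cyclic with period 2.
The events fall on every Monday and Saturday.
Next Saturday: Jun 8 2013.
The following Monday is Jun 10 2013.
The following Saturday is Jun 15 2013.

Jun 8 2013, Jun 10 2013, Jun 15 2013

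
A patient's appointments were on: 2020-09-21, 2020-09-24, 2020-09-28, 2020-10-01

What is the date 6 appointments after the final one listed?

The gap pattern 3, 4, 3 repeats every 2 events.
These are the Mondays and Thursdays of each week.
The following Monday is 2020-10-05.
Next Thursday: 2020-10-08.
The following Monday is 2020-10-12.
Next Thursday: 2020-10-15.
Next Monday: 2020-10-19.
The following Thursday is 2020-10-22.

2020-10-22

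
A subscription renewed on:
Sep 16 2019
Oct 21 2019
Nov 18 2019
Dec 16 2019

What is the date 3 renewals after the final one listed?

Mar 16 2020

All dates are Mondays, 35, 28, 28 days apart.
Specifically, the 3rd Monday of each month.
January 2020 — 3rd Monday is Jan 20 2020.
3rd Monday of February 2020: Feb 17 2020.
3rd Monday of March 2020: Mar 16 2020.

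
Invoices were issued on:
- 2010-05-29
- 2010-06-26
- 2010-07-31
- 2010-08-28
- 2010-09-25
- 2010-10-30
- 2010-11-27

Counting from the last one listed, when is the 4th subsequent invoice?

All Saturdays; the gaps (28, 35, 28, 28, 35, 28) vary with month length.
This is the last Saturday of each month.
Last Saturday of December 2010: 2010-12-25.
Last Saturday of January 2011: 2011-01-29.
February 2011 ends with Saturday 2011-02-26.
Last Saturday of March 2011: 2011-03-26.

2011-03-26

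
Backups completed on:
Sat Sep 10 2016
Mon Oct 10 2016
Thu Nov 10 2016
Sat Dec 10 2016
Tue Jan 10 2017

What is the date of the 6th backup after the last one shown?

Gaps: 30, 31, 30, 31 days — not constant. Every event is on the 10th of the month.
Pattern: the 10th of each month.
Next: February 2017 → Fri Feb 10 2017.
March 2017: Fri Mar 10 2017.
April 2017: Mon Apr 10 2017.
May 2017: Wed May 10 2017.
Next: June 2017 → Sat Jun 10 2017.
Next: July 2017 → Mon Jul 10 2017.

Mon Jul 10 2017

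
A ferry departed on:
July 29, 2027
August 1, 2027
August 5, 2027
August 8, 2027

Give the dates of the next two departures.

Gaps: 3, 4, 3 days — not constant, but cyclic with period 2.
The events fall on every Thursday and Sunday.
The following Thursday is August 12, 2027.
Next Sunday: August 15, 2027.

August 12, 2027; August 15, 2027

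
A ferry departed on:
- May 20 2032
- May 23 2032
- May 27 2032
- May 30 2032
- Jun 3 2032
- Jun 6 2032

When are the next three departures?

The gap pattern 3, 4, 3, 4, 3 repeats every 2 events.
These are the Thursdays and Sundays of each week.
The following Thursday is Jun 10 2032.
Next Sunday: Jun 13 2032.
Next Thursday: Jun 17 2032.

Jun 10 2032, Jun 13 2032, Jun 17 2032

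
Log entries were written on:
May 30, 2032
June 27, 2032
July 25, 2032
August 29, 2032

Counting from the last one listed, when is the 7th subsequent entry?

All Sundays; the gaps (28, 28, 35) vary with month length.
This is the last Sunday of each month.
September 2032 ends with Sunday September 26, 2032.
Last Sunday of October 2032: October 31, 2032.
November 2032 ends with Sunday November 28, 2032.
Last Sunday of December 2032: December 26, 2032.
Last Sunday of January 2033: January 30, 2033.
Last Sunday of February 2033: February 27, 2033.
Last Sunday of March 2033: March 27, 2033.

March 27, 2033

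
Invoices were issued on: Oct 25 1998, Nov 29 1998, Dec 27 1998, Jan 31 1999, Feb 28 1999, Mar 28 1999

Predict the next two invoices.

Apr 25 1999, May 30 1999

All Sundays; the gaps (35, 28, 35, 28, 28) vary with month length.
This is the last Sunday of each month.
April 1999 ends with Sunday Apr 25 1999.
Last Sunday of May 1999: May 30 1999.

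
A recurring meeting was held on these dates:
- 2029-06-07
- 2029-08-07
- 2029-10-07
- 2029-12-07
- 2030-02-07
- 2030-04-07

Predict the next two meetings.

The day-of-month is always 7 (61, 61, 61, 62, 59 days between events).
So this recurs on the 7th of every 2 months.
June 2030: 2030-06-07.
Next: August 2030 → 2030-08-07.

2030-06-07, 2030-08-07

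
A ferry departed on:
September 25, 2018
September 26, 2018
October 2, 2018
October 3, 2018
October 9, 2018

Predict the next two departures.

The gap pattern 1, 6, 1, 6 repeats every 2 events.
These are the Tuesdays and Wednesdays of each week.
Next Wednesday: October 10, 2018.
Next Tuesday: October 16, 2018.

October 10, 2018; October 16, 2018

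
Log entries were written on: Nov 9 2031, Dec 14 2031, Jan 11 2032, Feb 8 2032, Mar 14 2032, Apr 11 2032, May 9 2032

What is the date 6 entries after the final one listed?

All dates are Sundays, 35, 28, 28, 35, 28, 28 days apart.
Specifically, the 2nd Sunday of each month.
June 2032 — 2nd Sunday is Jun 13 2032.
2nd Sunday of July 2032: Jul 11 2032.
August 2032 — 2nd Sunday is Aug 8 2032.
2nd Sunday of September 2032: Sep 12 2032.
2nd Sunday of October 2032: Oct 10 2032.
November 2032 — 2nd Sunday is Nov 14 2032.

Nov 14 2032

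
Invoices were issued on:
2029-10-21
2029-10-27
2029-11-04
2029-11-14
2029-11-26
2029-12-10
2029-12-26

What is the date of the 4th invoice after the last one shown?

Intervals are 6, 8, 10, 12, 14, 16 days — an arithmetic progression with common difference 2.
Next gap: 18 days. 2029-12-26 + 18 days = 2030-01-13.
Next gap: 20 days. 2030-01-13 + 20 days = 2030-02-02.
Next gap: 22 days. 2030-02-02 + 22 days = 2030-02-24.
Next gap: 24 days. 2030-02-24 + 24 days = 2030-03-20.

2030-03-20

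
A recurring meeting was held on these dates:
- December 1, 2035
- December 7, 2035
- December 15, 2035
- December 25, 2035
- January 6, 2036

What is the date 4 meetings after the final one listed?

Gaps: 6, 8, 10, 12 days — each gap is 2 larger than the previous one.
Next gap: 14 days. January 6, 2036 + 14 days = January 20, 2036.
Next gap: 16 days. January 20, 2036 + 16 days = February 5, 2036.
Next gap: 18 days. February 5, 2036 + 18 days = February 23, 2036.
Next gap: 20 days. February 23, 2036 + 20 days = March 14, 2036.

March 14, 2036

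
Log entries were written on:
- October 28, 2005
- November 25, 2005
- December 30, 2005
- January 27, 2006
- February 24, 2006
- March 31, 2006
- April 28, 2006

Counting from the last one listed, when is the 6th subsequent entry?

October 27, 2006

These are Fridays with 28, 35, 28, 28, 35, 28-day gaps.
Each is the final Friday of its month — December 30, 2005 is past the 28th, so '4th Friday' doesn't fit.
Last Friday of May 2006: May 26, 2006.
June 2006 ends with Friday June 30, 2006.
Last Friday of July 2006: July 28, 2006.
Last Friday of August 2006: August 25, 2006.
September 2006 ends with Friday September 29, 2006.
Last Friday of October 2006: October 27, 2006.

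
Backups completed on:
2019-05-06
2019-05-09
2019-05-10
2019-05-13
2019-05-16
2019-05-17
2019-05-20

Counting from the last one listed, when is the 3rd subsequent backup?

2019-05-27

Every event lands on a Monday or Thursday or Friday (gaps cycle 3, 1, 3, 3, 1, 3).
So the schedule is: every Monday, Thursday and Friday.
Next Thursday: 2019-05-23.
The following Friday is 2019-05-24.
The following Monday is 2019-05-27.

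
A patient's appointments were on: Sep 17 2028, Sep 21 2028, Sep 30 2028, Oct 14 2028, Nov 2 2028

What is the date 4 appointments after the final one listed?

Intervals are 4, 9, 14, 19 days — an arithmetic progression with common difference 5.
Next gap: 24 days. Nov 2 2028 + 24 days = Nov 26 2028.
Next gap: 29 days. Nov 26 2028 + 29 days = Dec 25 2028.
Next gap: 34 days. Dec 25 2028 + 34 days = Jan 28 2029.
Next gap: 39 days. Jan 28 2029 + 39 days = Mar 8 2029.

Mar 8 2029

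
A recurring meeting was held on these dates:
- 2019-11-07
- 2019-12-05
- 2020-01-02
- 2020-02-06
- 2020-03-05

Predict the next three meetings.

2020-04-02, 2020-05-07, 2020-06-04

All dates are Thursdays, 28, 28, 35, 28 days apart.
Specifically, the 1st Thursday of each month.
April 2020 — 1st Thursday is 2020-04-02.
1st Thursday of May 2020: 2020-05-07.
June 2020 — 1st Thursday is 2020-06-04.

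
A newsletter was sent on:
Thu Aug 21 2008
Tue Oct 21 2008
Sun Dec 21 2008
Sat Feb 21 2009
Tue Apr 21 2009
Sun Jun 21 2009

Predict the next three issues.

The day-of-month is always 21 (61, 61, 62, 59, 61 days between events).
So this recurs on the 21st of every 2 months.
Next: August 2009 → Fri Aug 21 2009.
Next: October 2009 → Wed Oct 21 2009.
December 2009: Mon Dec 21 2009.

Fri Aug 21 2009, Wed Oct 21 2009, Mon Dec 21 2009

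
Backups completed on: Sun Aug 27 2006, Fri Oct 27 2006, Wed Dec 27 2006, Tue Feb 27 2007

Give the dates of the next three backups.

Fri Apr 27 2007, Wed Jun 27 2007, Mon Aug 27 2007

Each date is the 27th; the gaps (61, 61, 62) track the month lengths.
The rule is the 27th of every 2 months.
Next: April 2007 → Fri Apr 27 2007.
June 2007: Wed Jun 27 2007.
August 2007: Mon Aug 27 2007.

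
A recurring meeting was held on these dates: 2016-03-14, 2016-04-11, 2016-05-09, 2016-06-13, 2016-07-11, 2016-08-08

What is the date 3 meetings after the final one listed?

Gaps: 28, 28, 35, 28, 28 days — a mix of 28 and 35. Every date is a Monday.
Each is the 2nd Monday of its month.
September 2016 — 2nd Monday is 2016-09-12.
October 2016 — 2nd Monday is 2016-10-10.
November 2016 — 2nd Monday is 2016-11-14.

2016-11-14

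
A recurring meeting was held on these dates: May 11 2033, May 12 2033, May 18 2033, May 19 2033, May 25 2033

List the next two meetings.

Every event lands on a Wednesday or Thursday (gaps cycle 1, 6, 1, 6).
So the schedule is: every Wednesday and Thursday.
Next Thursday: May 26 2033.
The following Wednesday is Jun 1 2033.

May 26 2033, Jun 1 2033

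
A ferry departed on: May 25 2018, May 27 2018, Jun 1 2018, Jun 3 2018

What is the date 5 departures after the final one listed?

Jun 22 2018

Every event lands on a Friday or Sunday (gaps cycle 2, 5, 2).
So the schedule is: every Friday and Sunday.
Next Friday: Jun 8 2018.
The following Sunday is Jun 10 2018.
Next Friday: Jun 15 2018.
The following Sunday is Jun 17 2018.
Next Friday: Jun 22 2018.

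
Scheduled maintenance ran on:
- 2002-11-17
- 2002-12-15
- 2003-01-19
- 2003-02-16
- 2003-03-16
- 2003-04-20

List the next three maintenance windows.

2003-05-18, 2003-06-15, 2003-07-20

These are Sundays at 28- or 35-day spacing (28, 35, 28, 28, 35).
The pattern: 3rd Sunday of the month.
May 2003 — 3rd Sunday is 2003-05-18.
3rd Sunday of June 2003: 2003-06-15.
3rd Sunday of July 2003: 2003-07-20.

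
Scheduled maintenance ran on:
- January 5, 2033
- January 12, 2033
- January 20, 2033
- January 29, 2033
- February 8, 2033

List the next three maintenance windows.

February 19, 2033; March 3, 2033; March 16, 2033

The spacing grows by 1 each time: 7, 8, 9, 10 days.
Next gap: 11 days. February 8, 2033 + 11 days = February 19, 2033.
Next gap: 12 days. February 19, 2033 + 12 days = March 3, 2033.
Next gap: 13 days. March 3, 2033 + 13 days = March 16, 2033.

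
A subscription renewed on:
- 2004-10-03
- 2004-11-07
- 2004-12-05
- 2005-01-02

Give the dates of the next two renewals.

Gaps: 35, 28, 28 days — a mix of 28 and 35. Every date is a Sunday.
Each is the 1st Sunday of its month.
February 2005 — 1st Sunday is 2005-02-06.
March 2005 — 1st Sunday is 2005-03-06.

2005-02-06, 2005-03-06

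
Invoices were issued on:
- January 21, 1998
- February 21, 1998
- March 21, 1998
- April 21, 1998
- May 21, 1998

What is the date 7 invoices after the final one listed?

Each date is the 21st; the gaps (31, 28, 31, 30) track the month lengths.
The rule is the 21st of each month.
Next: June 1998 → June 21, 1998.
July 1998: July 21, 1998.
Next: August 1998 → August 21, 1998.
Next: September 1998 → September 21, 1998.
Next: October 1998 → October 21, 1998.
Next: November 1998 → November 21, 1998.
Next: December 1998 → December 21, 1998.

December 21, 1998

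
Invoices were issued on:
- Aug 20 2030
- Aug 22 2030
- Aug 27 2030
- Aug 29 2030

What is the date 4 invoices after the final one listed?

The gap pattern 2, 5, 2 repeats every 2 events.
These are the Tuesdays and Thursdays of each week.
Next Tuesday: Sep 3 2030.
The following Thursday is Sep 5 2030.
Next Tuesday: Sep 10 2030.
Next Thursday: Sep 12 2030.

Sep 12 2030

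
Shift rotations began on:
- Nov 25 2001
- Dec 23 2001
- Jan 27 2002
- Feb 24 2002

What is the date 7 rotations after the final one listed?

Sep 22 2002

All dates are Sundays, 28, 35, 28 days apart.
Specifically, the 4th Sunday of each month.
March 2002 — 4th Sunday is Mar 24 2002.
April 2002 — 4th Sunday is Apr 28 2002.
May 2002 — 4th Sunday is May 26 2002.
June 2002 — 4th Sunday is Jun 23 2002.
July 2002 — 4th Sunday is Jul 28 2002.
August 2002 — 4th Sunday is Aug 25 2002.
September 2002 — 4th Sunday is Sep 22 2002.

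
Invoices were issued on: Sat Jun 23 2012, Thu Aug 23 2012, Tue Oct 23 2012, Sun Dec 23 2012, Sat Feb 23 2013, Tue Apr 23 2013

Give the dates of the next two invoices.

Sun Jun 23 2013, Fri Aug 23 2013

The day-of-month is always 23 (61, 61, 61, 62, 59 days between events).
So this recurs on the 23rd of every 2 months.
Next: June 2013 → Sun Jun 23 2013.
August 2013: Fri Aug 23 2013.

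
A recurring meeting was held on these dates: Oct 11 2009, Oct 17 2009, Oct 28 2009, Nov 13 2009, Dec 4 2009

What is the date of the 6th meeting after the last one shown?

Intervals are 6, 11, 16, 21 days — an arithmetic progression with common difference 5.
Next gap: 26 days. Dec 4 2009 + 26 days = Dec 30 2009.
Next gap: 31 days. Dec 30 2009 + 31 days = Jan 30 2010.
Next gap: 36 days. Jan 30 2010 + 36 days = Mar 7 2010.
Next gap: 41 days. Mar 7 2010 + 41 days = Apr 17 2010.
Next gap: 46 days. Apr 17 2010 + 46 days = Jun 2 2010.
Next gap: 51 days. Jun 2 2010 + 51 days = Jul 23 2010.

Jul 23 2010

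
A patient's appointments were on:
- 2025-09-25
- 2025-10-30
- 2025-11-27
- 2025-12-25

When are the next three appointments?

2026-01-29, 2026-02-26, 2026-03-26

Every date is a Thursday; gaps 35, 28, 28 days.
Each is the last Thursday of its month (at least one falls on the 29th or later, ruling out '4th Thursday').
Last Thursday of January 2026: 2026-01-29.
February 2026 ends with Thursday 2026-02-26.
March 2026 ends with Thursday 2026-03-26.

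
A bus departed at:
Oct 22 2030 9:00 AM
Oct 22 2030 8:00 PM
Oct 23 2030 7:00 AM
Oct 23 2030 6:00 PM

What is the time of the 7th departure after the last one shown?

Spacing: 11, 11, 11 h — constant 11 h.
Oct 23 2030 6:00 PM + 11 h = Oct 24 2030 5:00 AM.
Oct 24 2030 5:00 AM + 11 h = Oct 24 2030 4:00 PM.
Oct 24 2030 4:00 PM + 11 h = Oct 25 2030 3:00 AM.
Oct 25 2030 3:00 AM + 11 h = Oct 25 2030 2:00 PM.
Oct 25 2030 2:00 PM + 11 h = Oct 26 2030 1:00 AM.
Oct 26 2030 1:00 AM + 11 h = Oct 26 2030 12:00 PM.
Oct 26 2030 12:00 PM + 11 h = Oct 26 2030 11:00 PM.

Oct 26 2030 11:00 PM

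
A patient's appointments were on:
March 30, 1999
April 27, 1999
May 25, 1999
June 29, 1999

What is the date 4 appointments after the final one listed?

Every date is a Tuesday; gaps 28, 28, 35 days.
Each is the last Tuesday of its month (at least one falls on the 29th or later, ruling out '4th Tuesday').
July 1999 ends with Tuesday July 27, 1999.
August 1999 ends with Tuesday August 31, 1999.
Last Tuesday of September 1999: September 28, 1999.
October 1999 ends with Tuesday October 26, 1999.

October 26, 1999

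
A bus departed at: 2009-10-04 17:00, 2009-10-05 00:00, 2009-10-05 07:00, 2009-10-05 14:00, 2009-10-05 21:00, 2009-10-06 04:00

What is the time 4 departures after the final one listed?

2009-10-07 08:00

The interval is a steady 7 hours (7, 7, 7, 7, 7).
2009-10-06 04:00 + 7 h = 2009-10-06 11:00.
2009-10-06 11:00 + 7 h = 2009-10-06 18:00.
2009-10-06 18:00 + 7 h = 2009-10-07 01:00.
2009-10-07 01:00 + 7 h = 2009-10-07 08:00.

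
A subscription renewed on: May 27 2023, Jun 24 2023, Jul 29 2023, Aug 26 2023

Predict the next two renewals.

Sep 30 2023, Oct 28 2023

Every date is a Saturday; gaps 28, 35, 28 days.
Each is the last Saturday of its month (at least one falls on the 29th or later, ruling out '4th Saturday').
Last Saturday of September 2023: Sep 30 2023.
Last Saturday of October 2023: Oct 28 2023.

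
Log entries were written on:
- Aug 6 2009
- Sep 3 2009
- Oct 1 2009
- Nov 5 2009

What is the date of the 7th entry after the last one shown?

Jun 3 2010

These are Thursdays at 28- or 35-day spacing (28, 28, 35).
The pattern: 1st Thursday of the month.
1st Thursday of December 2009: Dec 3 2009.
January 2010 — 1st Thursday is Jan 7 2010.
February 2010 — 1st Thursday is Feb 4 2010.
1st Thursday of March 2010: Mar 4 2010.
April 2010 — 1st Thursday is Apr 1 2010.
1st Thursday of May 2010: May 6 2010.
June 2010 — 1st Thursday is Jun 3 2010.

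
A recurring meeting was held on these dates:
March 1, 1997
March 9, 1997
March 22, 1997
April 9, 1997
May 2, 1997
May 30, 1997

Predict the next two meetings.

July 2, 1997; August 9, 1997

Intervals are 8, 13, 18, 23, 28 days — an arithmetic progression with common difference 5.
Next gap: 33 days. May 30, 1997 + 33 days = July 2, 1997.
Next gap: 38 days. July 2, 1997 + 38 days = August 9, 1997.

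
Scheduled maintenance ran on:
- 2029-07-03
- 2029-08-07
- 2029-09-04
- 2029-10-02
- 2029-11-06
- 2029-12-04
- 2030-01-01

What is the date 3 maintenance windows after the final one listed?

2030-04-02

All dates are Tuesdays, 35, 28, 28, 35, 28, 28 days apart.
Specifically, the 1st Tuesday of each month.
February 2030 — 1st Tuesday is 2030-02-05.
1st Tuesday of March 2030: 2030-03-05.
April 2030 — 1st Tuesday is 2030-04-02.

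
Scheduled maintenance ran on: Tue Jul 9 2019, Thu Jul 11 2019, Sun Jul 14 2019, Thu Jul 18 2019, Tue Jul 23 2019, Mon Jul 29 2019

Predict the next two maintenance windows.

Intervals are 2, 3, 4, 5, 6 days — an arithmetic progression with common difference 1.
Next gap: 7 days. Mon Jul 29 2019 + 7 days = Mon Aug 5 2019.
Next gap: 8 days. Mon Aug 5 2019 + 8 days = Tue Aug 13 2019.

Mon Aug 5 2019, Tue Aug 13 2019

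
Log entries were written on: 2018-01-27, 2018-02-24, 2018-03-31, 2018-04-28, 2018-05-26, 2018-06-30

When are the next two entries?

All Saturdays; the gaps (28, 35, 28, 28, 35) vary with month length.
This is the last Saturday of each month.
Last Saturday of July 2018: 2018-07-28.
Last Saturday of August 2018: 2018-08-25.

2018-07-28, 2018-08-25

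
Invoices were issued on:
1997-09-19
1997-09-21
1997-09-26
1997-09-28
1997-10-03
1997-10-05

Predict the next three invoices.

1997-10-10, 1997-10-12, 1997-10-17

Gaps: 2, 5, 2, 5, 2 days — not constant, but cyclic with period 2.
The events fall on every Friday and Sunday.
The following Friday is 1997-10-10.
The following Sunday is 1997-10-12.
The following Friday is 1997-10-17.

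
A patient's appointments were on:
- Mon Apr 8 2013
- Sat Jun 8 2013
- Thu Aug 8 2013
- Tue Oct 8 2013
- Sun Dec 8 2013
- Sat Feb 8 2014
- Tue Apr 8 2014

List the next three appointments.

The day-of-month is always 8 (61, 61, 61, 61, 62, 59 days between events).
So this recurs on the 8th of every 2 months.
June 2014: Sun Jun 8 2014.
August 2014: Fri Aug 8 2014.
Next: October 2014 → Wed Oct 8 2014.

Sun Jun 8 2014, Fri Aug 8 2014, Wed Oct 8 2014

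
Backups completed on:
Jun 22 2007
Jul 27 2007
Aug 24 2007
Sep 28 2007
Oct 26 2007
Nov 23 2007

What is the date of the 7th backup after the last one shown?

Jun 27 2008

Gaps: 35, 28, 35, 28, 28 days — a mix of 28 and 35. Every date is a Friday.
Each is the 4th Friday of its month.
4th Friday of December 2007: Dec 28 2007.
4th Friday of January 2008: Jan 25 2008.
4th Friday of February 2008: Feb 22 2008.
4th Friday of March 2008: Mar 28 2008.
April 2008 — 4th Friday is Apr 25 2008.
4th Friday of May 2008: May 23 2008.
4th Friday of June 2008: Jun 27 2008.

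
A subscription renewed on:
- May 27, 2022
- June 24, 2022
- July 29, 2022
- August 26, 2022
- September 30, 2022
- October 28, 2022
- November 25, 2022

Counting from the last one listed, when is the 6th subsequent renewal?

May 26, 2023

These are Fridays with 28, 35, 28, 35, 28, 28-day gaps.
Each is the final Friday of its month — July 29, 2022 is past the 28th, so '4th Friday' doesn't fit.
December 2022 ends with Friday December 30, 2022.
Last Friday of January 2023: January 27, 2023.
Last Friday of February 2023: February 24, 2023.
March 2023 ends with Friday March 31, 2023.
Last Friday of April 2023: April 28, 2023.
May 2023 ends with Friday May 26, 2023.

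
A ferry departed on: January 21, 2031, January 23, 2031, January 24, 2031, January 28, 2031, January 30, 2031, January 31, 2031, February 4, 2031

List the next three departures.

February 6, 2031; February 7, 2031; February 11, 2031

Every event lands on a Tuesday or Thursday or Friday (gaps cycle 2, 1, 4, 2, 1, 4).
So the schedule is: every Tuesday, Thursday and Friday.
The following Thursday is February 6, 2031.
Next Friday: February 7, 2031.
Next Tuesday: February 11, 2031.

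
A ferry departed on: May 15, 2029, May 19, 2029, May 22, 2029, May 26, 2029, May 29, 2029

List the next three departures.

June 2, 2029; June 5, 2029; June 9, 2029

Every event lands on a Tuesday or Saturday (gaps cycle 4, 3, 4, 3).
So the schedule is: every Tuesday and Saturday.
Next Saturday: June 2, 2029.
Next Tuesday: June 5, 2029.
Next Saturday: June 9, 2029.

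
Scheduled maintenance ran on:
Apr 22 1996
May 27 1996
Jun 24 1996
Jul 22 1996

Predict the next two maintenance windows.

Aug 26 1996, Sep 23 1996

Gaps: 35, 28, 28 days — a mix of 28 and 35. Every date is a Monday.
Each is the 4th Monday of its month.
August 1996 — 4th Monday is Aug 26 1996.
4th Monday of September 1996: Sep 23 1996.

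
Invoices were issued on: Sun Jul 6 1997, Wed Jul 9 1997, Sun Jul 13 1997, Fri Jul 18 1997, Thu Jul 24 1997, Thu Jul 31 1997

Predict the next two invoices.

Fri Aug 8 1997, Sun Aug 17 1997

Intervals are 3, 4, 5, 6, 7 days — an arithmetic progression with common difference 1.
Next gap: 8 days. Thu Jul 31 1997 + 8 days = Fri Aug 8 1997.
Next gap: 9 days. Fri Aug 8 1997 + 9 days = Sun Aug 17 1997.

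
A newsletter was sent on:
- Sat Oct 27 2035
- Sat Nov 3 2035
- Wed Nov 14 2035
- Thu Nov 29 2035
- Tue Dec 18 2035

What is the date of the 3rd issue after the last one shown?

Intervals are 7, 11, 15, 19 days — an arithmetic progression with common difference 4.
Next gap: 23 days. Tue Dec 18 2035 + 23 days = Thu Jan 10 2036.
Next gap: 27 days. Thu Jan 10 2036 + 27 days = Wed Feb 6 2036.
Next gap: 31 days. Wed Feb 6 2036 + 31 days = Sat Mar 8 2036.

Sat Mar 8 2036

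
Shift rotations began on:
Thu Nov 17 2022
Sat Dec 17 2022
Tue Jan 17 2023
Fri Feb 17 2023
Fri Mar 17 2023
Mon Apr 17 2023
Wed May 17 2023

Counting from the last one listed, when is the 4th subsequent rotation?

Gaps: 30, 31, 31, 28, 31, 30 days — not constant. Every event is on the 17th of the month.
Pattern: the 17th of each month.
June 2023: Sat Jun 17 2023.
July 2023: Mon Jul 17 2023.
Next: August 2023 → Thu Aug 17 2023.
September 2023: Sun Sep 17 2023.

Sun Sep 17 2023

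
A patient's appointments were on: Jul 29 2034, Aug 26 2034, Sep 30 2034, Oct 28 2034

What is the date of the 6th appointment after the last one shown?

Apr 28 2035

These are Saturdays with 28, 35, 28-day gaps.
Each is the final Saturday of its month — Jul 29 2034 is past the 28th, so '4th Saturday' doesn't fit.
Last Saturday of November 2034: Nov 25 2034.
December 2034 ends with Saturday Dec 30 2034.
January 2035 ends with Saturday Jan 27 2035.
February 2035 ends with Saturday Feb 24 2035.
Last Saturday of March 2035: Mar 31 2035.
April 2035 ends with Saturday Apr 28 2035.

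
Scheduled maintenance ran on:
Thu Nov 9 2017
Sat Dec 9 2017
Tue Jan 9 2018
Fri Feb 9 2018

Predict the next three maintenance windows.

Fri Mar 9 2018, Mon Apr 9 2018, Wed May 9 2018

Each date is the 9th; the gaps (30, 31, 31) track the month lengths.
The rule is the 9th of each month.
Next: March 2018 → Fri Mar 9 2018.
Next: April 2018 → Mon Apr 9 2018.
Next: May 2018 → Wed May 9 2018.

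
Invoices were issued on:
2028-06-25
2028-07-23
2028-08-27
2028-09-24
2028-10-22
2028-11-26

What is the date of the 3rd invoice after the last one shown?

2029-02-25

These are Sundays at 28- or 35-day spacing (28, 35, 28, 28, 35).
The pattern: 4th Sunday of the month.
December 2028 — 4th Sunday is 2028-12-24.
4th Sunday of January 2029: 2029-01-28.
February 2029 — 4th Sunday is 2029-02-25.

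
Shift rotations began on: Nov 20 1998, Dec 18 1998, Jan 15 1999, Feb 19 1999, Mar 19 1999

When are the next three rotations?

Gaps: 28, 28, 35, 28 days — a mix of 28 and 35. Every date is a Friday.
Each is the 3rd Friday of its month.
April 1999 — 3rd Friday is Apr 16 1999.
3rd Friday of May 1999: May 21 1999.
3rd Friday of June 1999: Jun 18 1999.

Apr 16 1999, May 21 1999, Jun 18 1999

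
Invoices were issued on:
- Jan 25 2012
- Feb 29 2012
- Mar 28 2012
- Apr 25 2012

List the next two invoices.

Every date is a Wednesday; gaps 35, 28, 28 days.
Each is the last Wednesday of its month (at least one falls on the 29th or later, ruling out '4th Wednesday').
May 2012 ends with Wednesday May 30 2012.
Last Wednesday of June 2012: Jun 27 2012.

May 30 2012, Jun 27 2012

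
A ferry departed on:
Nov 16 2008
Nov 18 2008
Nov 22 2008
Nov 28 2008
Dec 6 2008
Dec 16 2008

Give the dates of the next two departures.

Intervals are 2, 4, 6, 8, 10 days — an arithmetic progression with common difference 2.
Next gap: 12 days. Dec 16 2008 + 12 days = Dec 28 2008.
Next gap: 14 days. Dec 28 2008 + 14 days = Jan 11 2009.

Dec 28 2008, Jan 11 2009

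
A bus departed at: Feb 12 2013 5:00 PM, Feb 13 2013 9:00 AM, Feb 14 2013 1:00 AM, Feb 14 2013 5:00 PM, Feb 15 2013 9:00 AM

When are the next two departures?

Gaps: 16, 16, 16, 16 hours — each event is 16 hours after the previous one.
Feb 15 2013 9:00 AM + 16 h = Feb 16 2013 1:00 AM.
Feb 16 2013 1:00 AM + 16 h = Feb 16 2013 5:00 PM.

Feb 16 2013 1:00 AM, Feb 16 2013 5:00 PM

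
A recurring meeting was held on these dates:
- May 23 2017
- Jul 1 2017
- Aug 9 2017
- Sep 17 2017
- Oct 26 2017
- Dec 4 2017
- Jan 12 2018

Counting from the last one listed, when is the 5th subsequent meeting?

Every event comes 39 days after the last (39, 39, 39, 39, 39, 39).
Jan 12 2018 + 39 days = Feb 20 2018.
Feb 20 2018 + 39 days = Mar 31 2018.
Mar 31 2018 + 39 days = May 9 2018.
May 9 2018 + 39 days = Jun 17 2018.
Jun 17 2018 + 39 days = Jul 26 2018.

Jul 26 2018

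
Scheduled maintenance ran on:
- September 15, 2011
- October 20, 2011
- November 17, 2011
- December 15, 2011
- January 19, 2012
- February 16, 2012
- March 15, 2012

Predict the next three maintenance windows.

April 19, 2012; May 17, 2012; June 21, 2012

These are Thursdays at 28- or 35-day spacing (35, 28, 28, 35, 28, 28).
The pattern: 3rd Thursday of the month.
3rd Thursday of April 2012: April 19, 2012.
May 2012 — 3rd Thursday is May 17, 2012.
3rd Thursday of June 2012: June 21, 2012.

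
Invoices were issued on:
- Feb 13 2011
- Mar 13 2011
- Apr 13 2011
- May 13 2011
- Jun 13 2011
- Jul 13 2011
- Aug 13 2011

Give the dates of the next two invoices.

Sep 13 2011, Oct 13 2011

Each date is the 13th; the gaps (28, 31, 30, 31, 30, 31) track the month lengths.
The rule is the 13th of each month.
September 2011: Sep 13 2011.
Next: October 2011 → Oct 13 2011.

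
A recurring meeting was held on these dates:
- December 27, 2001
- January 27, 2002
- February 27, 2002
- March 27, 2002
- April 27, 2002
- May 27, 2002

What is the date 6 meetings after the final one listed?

The day-of-month is always 27 (31, 31, 28, 31, 30 days between events).
So this recurs on the 27th of each month.
June 2002: June 27, 2002.
July 2002: July 27, 2002.
August 2002: August 27, 2002.
Next: September 2002 → September 27, 2002.
Next: October 2002 → October 27, 2002.
Next: November 2002 → November 27, 2002.

November 27, 2002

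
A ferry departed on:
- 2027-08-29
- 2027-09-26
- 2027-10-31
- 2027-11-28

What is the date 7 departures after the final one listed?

2028-06-25

All Sundays; the gaps (28, 35, 28) vary with month length.
This is the last Sunday of each month.
December 2027 ends with Sunday 2027-12-26.
January 2028 ends with Sunday 2028-01-30.
Last Sunday of February 2028: 2028-02-27.
Last Sunday of March 2028: 2028-03-26.
April 2028 ends with Sunday 2028-04-30.
Last Sunday of May 2028: 2028-05-28.
Last Sunday of June 2028: 2028-06-25.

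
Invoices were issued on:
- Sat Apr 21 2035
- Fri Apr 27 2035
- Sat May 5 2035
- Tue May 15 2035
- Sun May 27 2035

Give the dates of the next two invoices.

Gaps: 6, 8, 10, 12 days — each gap is 2 larger than the previous one.
Next gap: 14 days. Sun May 27 2035 + 14 days = Sun Jun 10 2035.
Next gap: 16 days. Sun Jun 10 2035 + 16 days = Tue Jun 26 2035.

Sun Jun 10 2035, Tue Jun 26 2035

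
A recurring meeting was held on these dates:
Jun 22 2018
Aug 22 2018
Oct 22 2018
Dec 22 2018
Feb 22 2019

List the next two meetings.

Apr 22 2019, Jun 22 2019

Each date is the 22nd; the gaps (61, 61, 61, 62) track the month lengths.
The rule is the 22nd of every 2 months.
Next: April 2019 → Apr 22 2019.
Next: June 2019 → Jun 22 2019.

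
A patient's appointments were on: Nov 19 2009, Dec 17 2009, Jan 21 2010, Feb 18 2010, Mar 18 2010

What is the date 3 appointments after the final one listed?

These are Thursdays at 28- or 35-day spacing (28, 35, 28, 28).
The pattern: 3rd Thursday of the month.
April 2010 — 3rd Thursday is Apr 15 2010.
3rd Thursday of May 2010: May 20 2010.
June 2010 — 3rd Thursday is Jun 17 2010.

Jun 17 2010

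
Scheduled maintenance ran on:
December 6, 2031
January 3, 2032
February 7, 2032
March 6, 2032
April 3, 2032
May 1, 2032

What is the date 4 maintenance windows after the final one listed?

September 4, 2032

Gaps: 28, 35, 28, 28, 28 days — a mix of 28 and 35. Every date is a Saturday.
Each is the 1st Saturday of its month.
1st Saturday of June 2032: June 5, 2032.
1st Saturday of July 2032: July 3, 2032.
August 2032 — 1st Saturday is August 7, 2032.
1st Saturday of September 2032: September 4, 2032.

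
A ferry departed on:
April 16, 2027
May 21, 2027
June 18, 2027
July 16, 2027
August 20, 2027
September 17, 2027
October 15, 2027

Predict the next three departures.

November 19, 2027; December 17, 2027; January 21, 2028

All dates are Fridays, 35, 28, 28, 35, 28, 28 days apart.
Specifically, the 3rd Friday of each month.
November 2027 — 3rd Friday is November 19, 2027.
December 2027 — 3rd Friday is December 17, 2027.
January 2028 — 3rd Friday is January 21, 2028.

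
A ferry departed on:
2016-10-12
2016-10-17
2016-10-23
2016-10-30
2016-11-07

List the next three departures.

Gaps: 5, 6, 7, 8 days — each gap is 1 larger than the previous one.
Next gap: 9 days. 2016-11-07 + 9 days = 2016-11-16.
Next gap: 10 days. 2016-11-16 + 10 days = 2016-11-26.
Next gap: 11 days. 2016-11-26 + 11 days = 2016-12-07.

2016-11-16, 2016-11-26, 2016-12-07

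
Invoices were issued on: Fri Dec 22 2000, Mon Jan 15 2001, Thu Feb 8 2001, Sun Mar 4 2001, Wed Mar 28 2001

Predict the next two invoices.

Sat Apr 21 2001, Tue May 15 2001

The spacing is 24, 24, 24, 24 days — always 24 days.
Wed Mar 28 2001 + 24 days = Sat Apr 21 2001.
Sat Apr 21 2001 + 24 days = Tue May 15 2001.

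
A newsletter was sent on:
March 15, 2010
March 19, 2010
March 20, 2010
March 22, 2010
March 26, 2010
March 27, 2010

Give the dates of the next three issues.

Every event lands on a Monday or Friday or Saturday (gaps cycle 4, 1, 2, 4, 1).
So the schedule is: every Monday, Friday and Saturday.
Next Monday: March 29, 2010.
Next Friday: April 2, 2010.
The following Saturday is April 3, 2010.

March 29, 2010; April 2, 2010; April 3, 2010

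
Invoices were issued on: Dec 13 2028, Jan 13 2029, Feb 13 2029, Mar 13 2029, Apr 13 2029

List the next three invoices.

Each date is the 13th; the gaps (31, 31, 28, 31) track the month lengths.
The rule is the 13th of each month.
Next: May 2029 → May 13 2029.
Next: June 2029 → Jun 13 2029.
July 2029: Jul 13 2029.

May 13 2029, Jun 13 2029, Jul 13 2029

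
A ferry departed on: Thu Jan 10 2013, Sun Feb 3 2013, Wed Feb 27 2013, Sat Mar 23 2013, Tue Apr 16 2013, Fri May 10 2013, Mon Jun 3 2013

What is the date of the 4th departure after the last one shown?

Sat Sep 7 2013

The spacing is 24, 24, 24, 24, 24, 24 days — always 24 days.
Mon Jun 3 2013 + 24 days = Thu Jun 27 2013.
Thu Jun 27 2013 + 24 days = Sun Jul 21 2013.
Sun Jul 21 2013 + 24 days = Wed Aug 14 2013.
Wed Aug 14 2013 + 24 days = Sat Sep 7 2013.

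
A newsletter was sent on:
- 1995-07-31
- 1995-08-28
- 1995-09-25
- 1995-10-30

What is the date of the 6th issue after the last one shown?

All Mondays; the gaps (28, 28, 35) vary with month length.
This is the last Monday of each month.
Last Monday of November 1995: 1995-11-27.
December 1995 ends with Monday 1995-12-25.
Last Monday of January 1996: 1996-01-29.
February 1996 ends with Monday 1996-02-26.
March 1996 ends with Monday 1996-03-25.
April 1996 ends with Monday 1996-04-29.

1996-04-29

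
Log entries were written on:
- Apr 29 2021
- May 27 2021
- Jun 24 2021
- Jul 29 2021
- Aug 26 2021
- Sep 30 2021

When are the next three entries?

Oct 28 2021, Nov 25 2021, Dec 30 2021

All Thursdays; the gaps (28, 28, 35, 28, 35) vary with month length.
This is the last Thursday of each month.
Last Thursday of October 2021: Oct 28 2021.
Last Thursday of November 2021: Nov 25 2021.
December 2021 ends with Thursday Dec 30 2021.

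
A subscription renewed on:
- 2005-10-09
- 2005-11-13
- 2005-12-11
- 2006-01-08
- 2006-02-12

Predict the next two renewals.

These are Sundays at 28- or 35-day spacing (35, 28, 28, 35).
The pattern: 2nd Sunday of the month.
2nd Sunday of March 2006: 2006-03-12.
2nd Sunday of April 2006: 2006-04-09.

2006-03-12, 2006-04-09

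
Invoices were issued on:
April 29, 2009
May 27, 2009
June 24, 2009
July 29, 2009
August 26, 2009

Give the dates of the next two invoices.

September 30, 2009; October 28, 2009

All Wednesdays; the gaps (28, 28, 35, 28) vary with month length.
This is the last Wednesday of each month.
Last Wednesday of September 2009: September 30, 2009.
October 2009 ends with Wednesday October 28, 2009.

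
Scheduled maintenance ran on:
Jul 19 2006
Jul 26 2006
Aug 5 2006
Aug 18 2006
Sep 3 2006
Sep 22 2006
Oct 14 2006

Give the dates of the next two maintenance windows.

The spacing grows by 3 each time: 7, 10, 13, 16, 19, 22 days.
Next gap: 25 days. Oct 14 2006 + 25 days = Nov 8 2006.
Next gap: 28 days. Nov 8 2006 + 28 days = Dec 6 2006.

Nov 8 2006, Dec 6 2006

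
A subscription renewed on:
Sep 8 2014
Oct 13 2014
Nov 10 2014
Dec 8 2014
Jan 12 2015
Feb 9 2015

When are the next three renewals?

All dates are Mondays, 35, 28, 28, 35, 28 days apart.
Specifically, the 2nd Monday of each month.
March 2015 — 2nd Monday is Mar 9 2015.
2nd Monday of April 2015: Apr 13 2015.
2nd Monday of May 2015: May 11 2015.

Mar 9 2015, Apr 13 2015, May 11 2015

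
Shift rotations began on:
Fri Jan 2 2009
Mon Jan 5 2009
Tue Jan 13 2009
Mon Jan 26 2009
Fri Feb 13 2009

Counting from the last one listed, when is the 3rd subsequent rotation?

Fri May 8 2009

Intervals are 3, 8, 13, 18 days — an arithmetic progression with common difference 5.
Next gap: 23 days. Fri Feb 13 2009 + 23 days = Sun Mar 8 2009.
Next gap: 28 days. Sun Mar 8 2009 + 28 days = Sun Apr 5 2009.
Next gap: 33 days. Sun Apr 5 2009 + 33 days = Fri May 8 2009.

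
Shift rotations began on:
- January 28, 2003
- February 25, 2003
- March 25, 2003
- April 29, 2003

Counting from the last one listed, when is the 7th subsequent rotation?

All Tuesdays; the gaps (28, 28, 35) vary with month length.
This is the last Tuesday of each month.
May 2003 ends with Tuesday May 27, 2003.
June 2003 ends with Tuesday June 24, 2003.
Last Tuesday of July 2003: July 29, 2003.
Last Tuesday of August 2003: August 26, 2003.
Last Tuesday of September 2003: September 30, 2003.
October 2003 ends with Tuesday October 28, 2003.
November 2003 ends with Tuesday November 25, 2003.

November 25, 2003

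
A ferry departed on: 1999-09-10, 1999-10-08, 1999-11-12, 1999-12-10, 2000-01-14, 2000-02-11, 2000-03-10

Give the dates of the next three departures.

2000-04-14, 2000-05-12, 2000-06-09

All dates are Fridays, 28, 35, 28, 35, 28, 28 days apart.
Specifically, the 2nd Friday of each month.
April 2000 — 2nd Friday is 2000-04-14.
May 2000 — 2nd Friday is 2000-05-12.
2nd Friday of June 2000: 2000-06-09.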